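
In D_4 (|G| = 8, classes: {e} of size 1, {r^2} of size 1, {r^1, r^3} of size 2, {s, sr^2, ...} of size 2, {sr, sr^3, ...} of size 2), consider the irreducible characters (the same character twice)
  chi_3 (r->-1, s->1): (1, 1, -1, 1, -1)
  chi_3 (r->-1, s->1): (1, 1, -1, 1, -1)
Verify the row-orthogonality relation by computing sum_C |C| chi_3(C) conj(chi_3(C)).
Sum = 8 = |G| = 8; so <chi_3, chi_3> = 1 (norm-1 confirms irreducibility).

Justification: Compute term by term over conjugacy classes (|C| * chi_3(C) * conj(chi_3(C))):
  1*(1)*conj(1) + 1*(1)*conj(1) + 2*(-1)*conj(-1) + 2*(1)*conj(1) + 2*(-1)*conj(-1)
  = (1) + (1) + (2) + (2) + (2)
  = 8.
Dividing by |G| = 8 gives 8/8 = 1, matching the row-orthogonality relation <chi_3, chi_3> = [chi_3 = chi_3].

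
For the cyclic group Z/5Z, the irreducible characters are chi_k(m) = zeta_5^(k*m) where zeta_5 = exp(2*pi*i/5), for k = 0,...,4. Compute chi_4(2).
chi_4(2) = zeta_5^8 = exp(-4*I*pi/5)

Proof sketch: chi_4(2) = zeta_5^(4*2) = zeta_5^8. Since zeta_5^5 = 1, this equals zeta_5^3 = exp(2*pi*i*3/5) = exp(-4*I*pi/5).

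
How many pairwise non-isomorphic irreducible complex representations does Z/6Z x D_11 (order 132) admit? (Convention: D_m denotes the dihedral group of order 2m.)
42

Details: The number of irreducible complex representations of a finite group equals its number of conjugacy classes. For a direct product, #classes(G x H) = #classes(G) * #classes(H). Z/6Z has 6 classes (abelian), D_11 has 7 classes, so 6 * 7 = 42, so Z/6Z x D_11 (order 132) has exactly 42 irreducible complex representations.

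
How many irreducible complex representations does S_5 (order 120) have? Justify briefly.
7

Working: The number of irreducible complex representations of a finite group equals its number of conjugacy classes. Conjugacy classes in S_5 correspond to cycle types, i.e. partitions of 5; there are p(5) = 7 of them, so S_5 (order 120) has exactly 7 irreducible complex representations.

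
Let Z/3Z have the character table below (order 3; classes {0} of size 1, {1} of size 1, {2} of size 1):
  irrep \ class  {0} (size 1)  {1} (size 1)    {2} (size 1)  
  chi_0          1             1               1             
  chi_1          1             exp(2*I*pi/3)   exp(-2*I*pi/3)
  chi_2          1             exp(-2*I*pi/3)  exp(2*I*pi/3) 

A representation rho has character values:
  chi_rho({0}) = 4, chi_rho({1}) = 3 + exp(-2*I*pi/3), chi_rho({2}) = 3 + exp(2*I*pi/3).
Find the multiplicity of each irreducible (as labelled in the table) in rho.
Multiplicities: chi_0: 3, chi_1: 0, chi_2: 1.

Derivation: Use <chi_rho, chi> = (1/|G|) sum_C |C| * chi_rho(C) * conj(chi(C)) with |G| = 3 for each irreducible chi in the table:
  <chi_rho, chi_0> = (1/3)[1*(4)*conj(1) + 1*(3 + exp(-2*I*pi/3))*conj(1) + 1*(3 + exp(2*I*pi/3))*conj(1)]
      = (1/3)[(4) + (3 + exp(-2*I*pi/3)) + (3 + exp(2*I*pi/3))] = 9/3 = 3
  <chi_rho, chi_1> = (1/3)[1*(4)*conj(1) + 1*(3 + exp(-2*I*pi/3))*conj(exp(2*I*pi/3)) + 1*(3 + exp(2*I*pi/3))*conj(exp(-2*I*pi/3))]
      = (1/3)[(4) + (3*exp(-2*I*pi/3) + exp(2*I*pi/3)) + (exp(-2*I*pi/3) + 3*exp(2*I*pi/3))] = 0/3 = 0
  <chi_rho, chi_2> = (1/3)[1*(4)*conj(1) + 1*(3 + exp(-2*I*pi/3))*conj(exp(-2*I*pi/3)) + 1*(3 + exp(2*I*pi/3))*conj(exp(2*I*pi/3))]
      = (1/3)[(4) + (1 + 3*exp(2*I*pi/3)) + (1 + 3*exp(-2*I*pi/3))] = 3/3 = 1
(Exp terms are combined using exp(i*s)*conj(exp(i*t)) = exp(i*(s-t)), and sums of them are collapsed using the identity that for every m > 1 the m distinct m-th roots of unity sum to 0, e.g. 1 + exp(2*I*pi/3) + exp(-2*I*pi/3) = 0.)
Dimension check: dim(rho) = sum (mult * dim) = 3*1 + 0*1 + 1*1 = 4 = chi_rho(e) = 4.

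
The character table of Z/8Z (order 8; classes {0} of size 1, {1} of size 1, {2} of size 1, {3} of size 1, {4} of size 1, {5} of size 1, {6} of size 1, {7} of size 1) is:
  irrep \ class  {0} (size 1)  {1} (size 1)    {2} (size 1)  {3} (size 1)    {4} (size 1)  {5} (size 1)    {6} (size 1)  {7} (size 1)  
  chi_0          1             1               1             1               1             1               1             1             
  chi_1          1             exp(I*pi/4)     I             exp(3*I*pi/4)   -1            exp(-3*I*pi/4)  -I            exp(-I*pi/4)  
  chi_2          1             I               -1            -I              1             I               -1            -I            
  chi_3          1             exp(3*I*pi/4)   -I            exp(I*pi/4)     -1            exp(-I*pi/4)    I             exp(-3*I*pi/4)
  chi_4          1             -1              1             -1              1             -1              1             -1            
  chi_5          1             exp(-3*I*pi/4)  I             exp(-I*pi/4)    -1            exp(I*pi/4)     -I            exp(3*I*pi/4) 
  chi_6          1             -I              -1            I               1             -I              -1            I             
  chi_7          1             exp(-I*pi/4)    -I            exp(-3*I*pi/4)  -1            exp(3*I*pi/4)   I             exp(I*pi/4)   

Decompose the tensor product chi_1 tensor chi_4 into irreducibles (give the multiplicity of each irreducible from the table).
chi_1 tensor chi_4 = chi_5 (all other irreducibles have multiplicity 0).

Why: The character of a tensor product is the pointwise product (chi_1 * chi_4)(C) = chi_1(C) * chi_4(C):
  {0}: (1)*(1), {1}: (exp(I*pi/4))*(-1), {2}: (I)*(1), {3}: (exp(3*I*pi/4))*(-1), {4}: (-1)*(1), {5}: (exp(-3*I*pi/4))*(-1), {6}: (-I)*(1), {7}: (exp(-I*pi/4))*(-1)
so (chi_1 * chi_4) takes values
  {0} -> 1, {1} -> -exp(I*pi/4), {2} -> I, {3} -> -exp(3*I*pi/4), {4} -> -1, {5} -> -exp(-3*I*pi/4), {6} -> -I, {7} -> -exp(-I*pi/4).
Now take the inner product of this character with each irreducible chi from the table, <chi_1*chi_4, chi> = (1/8) sum_C |C| (chi_1*chi_4)(C) conj(chi(C)):
  <chi_1*chi_4, chi_0> = (1/8)[1*(1)*conj(1) + 1*(-exp(I*pi/4))*conj(1) + 1*(I)*conj(1) + 1*(-exp(3*I*pi/4))*conj(1) + 1*(-1)*conj(1) + 1*(-exp(-3*I*pi/4))*conj(1) + 1*(-I)*conj(1) + 1*(-exp(-I*pi/4))*conj(1)]
      = (1/8)[(1) + (-exp(I*pi/4)) + (I) + (-exp(3*I*pi/4)) + (-1) + (-exp(-3*I*pi/4)) + (-I) + (-exp(-I*pi/4))] = 0/8 = 0
  <chi_1*chi_4, chi_1> = (1/8)[1*(1)*conj(1) + 1*(-exp(I*pi/4))*conj(exp(I*pi/4)) + 1*(I)*conj(I) + 1*(-exp(3*I*pi/4))*conj(exp(3*I*pi/4)) + 1*(-1)*conj(-1) + 1*(-exp(-3*I*pi/4))*conj(exp(-3*I*pi/4)) + 1*(-I)*conj(-I) + 1*(-exp(-I*pi/4))*conj(exp(-I*pi/4))]
      = (1/8)[(1) + (-1) + (1) + (-1) + (1) + (-1) + (1) + (-1)] = 0/8 = 0
  <chi_1*chi_4, chi_2> = (1/8)[1*(1)*conj(1) + 1*(-exp(I*pi/4))*conj(I) + 1*(I)*conj(-1) + 1*(-exp(3*I*pi/4))*conj(-I) + 1*(-1)*conj(1) + 1*(-exp(-3*I*pi/4))*conj(I) + 1*(-I)*conj(-1) + 1*(-exp(-I*pi/4))*conj(-I)]
      = (1/8)[(1) + (exp(3*I*pi/4)) + (-I) + (-exp(-3*I*pi/4)) + (-1) + (exp(-I*pi/4)) + (I) + (-exp(I*pi/4))] = 0/8 = 0
  <chi_1*chi_4, chi_3> = (1/8)[1*(1)*conj(1) + 1*(-exp(I*pi/4))*conj(exp(3*I*pi/4)) + 1*(I)*conj(-I) + 1*(-exp(3*I*pi/4))*conj(exp(I*pi/4)) + 1*(-1)*conj(-1) + 1*(-exp(-3*I*pi/4))*conj(exp(-I*pi/4)) + 1*(-I)*conj(I) + 1*(-exp(-I*pi/4))*conj(exp(-3*I*pi/4))]
      = (1/8)[(1) + (I) + (-1) + (-I) + (1) + (I) + (-1) + (-I)] = 0/8 = 0
  <chi_1*chi_4, chi_4> = (1/8)[1*(1)*conj(1) + 1*(-exp(I*pi/4))*conj(-1) + 1*(I)*conj(1) + 1*(-exp(3*I*pi/4))*conj(-1) + 1*(-1)*conj(1) + 1*(-exp(-3*I*pi/4))*conj(-1) + 1*(-I)*conj(1) + 1*(-exp(-I*pi/4))*conj(-1)]
      = (1/8)[(1) + (exp(I*pi/4)) + (I) + (exp(3*I*pi/4)) + (-1) + (exp(-3*I*pi/4)) + (-I) + (exp(-I*pi/4))] = 0/8 = 0
  <chi_1*chi_4, chi_5> = (1/8)[1*(1)*conj(1) + 1*(-exp(I*pi/4))*conj(exp(-3*I*pi/4)) + 1*(I)*conj(I) + 1*(-exp(3*I*pi/4))*conj(exp(-I*pi/4)) + 1*(-1)*conj(-1) + 1*(-exp(-3*I*pi/4))*conj(exp(I*pi/4)) + 1*(-I)*conj(-I) + 1*(-exp(-I*pi/4))*conj(exp(3*I*pi/4))]
      = (1/8)[(1) + (1) + (1) + (1) + (1) + (1) + (1) + (1)] = 8/8 = 1
  <chi_1*chi_4, chi_6> = (1/8)[1*(1)*conj(1) + 1*(-exp(I*pi/4))*conj(-I) + 1*(I)*conj(-1) + 1*(-exp(3*I*pi/4))*conj(I) + 1*(-1)*conj(1) + 1*(-exp(-3*I*pi/4))*conj(-I) + 1*(-I)*conj(-1) + 1*(-exp(-I*pi/4))*conj(I)]
      = (1/8)[(1) + (-exp(3*I*pi/4)) + (-I) + (exp(-3*I*pi/4)) + (-1) + (-exp(-I*pi/4)) + (I) + (exp(I*pi/4))] = 0/8 = 0
  <chi_1*chi_4, chi_7> = (1/8)[1*(1)*conj(1) + 1*(-exp(I*pi/4))*conj(exp(-I*pi/4)) + 1*(I)*conj(-I) + 1*(-exp(3*I*pi/4))*conj(exp(-3*I*pi/4)) + 1*(-1)*conj(-1) + 1*(-exp(-3*I*pi/4))*conj(exp(3*I*pi/4)) + 1*(-I)*conj(I) + 1*(-exp(-I*pi/4))*conj(exp(I*pi/4))]
      = (1/8)[(1) + (-I) + (-1) + (I) + (1) + (-I) + (-1) + (I)] = 0/8 = 0
(Exp terms are combined using exp(i*s)*conj(exp(i*t)) = exp(i*(s-t)), and sums of them are collapsed using the identity that for every m > 1 the m distinct m-th roots of unity sum to 0, e.g. 1 + exp(2*I*pi/3) + exp(-2*I*pi/3) = 0.)
Hence the multiplicities are chi_5: 1. Dimension check: dim(chi_1)*dim(chi_4) = 1*1 = 1 and sum (mult * dim) = 1*1 = 1.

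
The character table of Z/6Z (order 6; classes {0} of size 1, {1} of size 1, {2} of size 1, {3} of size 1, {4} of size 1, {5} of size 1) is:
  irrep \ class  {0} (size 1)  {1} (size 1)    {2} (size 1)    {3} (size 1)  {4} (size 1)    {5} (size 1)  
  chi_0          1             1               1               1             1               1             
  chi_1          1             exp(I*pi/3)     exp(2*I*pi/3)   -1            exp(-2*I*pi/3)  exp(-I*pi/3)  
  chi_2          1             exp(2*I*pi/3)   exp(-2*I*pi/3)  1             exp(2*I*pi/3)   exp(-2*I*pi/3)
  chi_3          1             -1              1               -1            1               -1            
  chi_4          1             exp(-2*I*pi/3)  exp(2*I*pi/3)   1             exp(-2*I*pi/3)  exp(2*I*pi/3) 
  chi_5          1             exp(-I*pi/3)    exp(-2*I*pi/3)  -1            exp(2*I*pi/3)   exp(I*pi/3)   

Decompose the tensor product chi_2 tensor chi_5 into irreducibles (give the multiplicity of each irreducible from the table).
chi_2 tensor chi_5 = chi_1 (all other irreducibles have multiplicity 0).

Why: The character of a tensor product is the pointwise product (chi_2 * chi_5)(C) = chi_2(C) * chi_5(C):
  {0}: (1)*(1), {1}: (exp(2*I*pi/3))*(exp(-I*pi/3)), {2}: (exp(-2*I*pi/3))*(exp(-2*I*pi/3)), {3}: (1)*(-1), {4}: (exp(2*I*pi/3))*(exp(2*I*pi/3)), {5}: (exp(-2*I*pi/3))*(exp(I*pi/3))
so (chi_2 * chi_5) takes values
  {0} -> 1, {1} -> exp(I*pi/3), {2} -> exp(2*I*pi/3), {3} -> -1, {4} -> exp(-2*I*pi/3), {5} -> exp(-I*pi/3).
Now take the inner product of this character with each irreducible chi from the table, <chi_2*chi_5, chi> = (1/6) sum_C |C| (chi_2*chi_5)(C) conj(chi(C)):
  <chi_2*chi_5, chi_0> = (1/6)[1*(1)*conj(1) + 1*(exp(I*pi/3))*conj(1) + 1*(exp(2*I*pi/3))*conj(1) + 1*(-1)*conj(1) + 1*(exp(-2*I*pi/3))*conj(1) + 1*(exp(-I*pi/3))*conj(1)]
      = (1/6)[(1) + (exp(I*pi/3)) + (exp(2*I*pi/3)) + (-1) + (exp(-2*I*pi/3)) + (exp(-I*pi/3))] = 0/6 = 0
  <chi_2*chi_5, chi_1> = (1/6)[1*(1)*conj(1) + 1*(exp(I*pi/3))*conj(exp(I*pi/3)) + 1*(exp(2*I*pi/3))*conj(exp(2*I*pi/3)) + 1*(-1)*conj(-1) + 1*(exp(-2*I*pi/3))*conj(exp(-2*I*pi/3)) + 1*(exp(-I*pi/3))*conj(exp(-I*pi/3))]
      = (1/6)[(1) + (1) + (1) + (1) + (1) + (1)] = 6/6 = 1
  <chi_2*chi_5, chi_2> = (1/6)[1*(1)*conj(1) + 1*(exp(I*pi/3))*conj(exp(2*I*pi/3)) + 1*(exp(2*I*pi/3))*conj(exp(-2*I*pi/3)) + 1*(-1)*conj(1) + 1*(exp(-2*I*pi/3))*conj(exp(2*I*pi/3)) + 1*(exp(-I*pi/3))*conj(exp(-2*I*pi/3))]
      = (1/6)[(1) + (exp(-I*pi/3)) + (exp(-2*I*pi/3)) + (-1) + (exp(2*I*pi/3)) + (exp(I*pi/3))] = 0/6 = 0
  <chi_2*chi_5, chi_3> = (1/6)[1*(1)*conj(1) + 1*(exp(I*pi/3))*conj(-1) + 1*(exp(2*I*pi/3))*conj(1) + 1*(-1)*conj(-1) + 1*(exp(-2*I*pi/3))*conj(1) + 1*(exp(-I*pi/3))*conj(-1)]
      = (1/6)[(1) + (-exp(I*pi/3)) + (exp(2*I*pi/3)) + (1) + (exp(-2*I*pi/3)) + (-exp(-I*pi/3))] = 0/6 = 0
  <chi_2*chi_5, chi_4> = (1/6)[1*(1)*conj(1) + 1*(exp(I*pi/3))*conj(exp(-2*I*pi/3)) + 1*(exp(2*I*pi/3))*conj(exp(2*I*pi/3)) + 1*(-1)*conj(1) + 1*(exp(-2*I*pi/3))*conj(exp(-2*I*pi/3)) + 1*(exp(-I*pi/3))*conj(exp(2*I*pi/3))]
      = (1/6)[(1) + (-1) + (1) + (-1) + (1) + (-1)] = 0/6 = 0
  <chi_2*chi_5, chi_5> = (1/6)[1*(1)*conj(1) + 1*(exp(I*pi/3))*conj(exp(-I*pi/3)) + 1*(exp(2*I*pi/3))*conj(exp(-2*I*pi/3)) + 1*(-1)*conj(-1) + 1*(exp(-2*I*pi/3))*conj(exp(2*I*pi/3)) + 1*(exp(-I*pi/3))*conj(exp(I*pi/3))]
      = (1/6)[(1) + (exp(2*I*pi/3)) + (exp(-2*I*pi/3)) + (1) + (exp(2*I*pi/3)) + (exp(-2*I*pi/3))] = 0/6 = 0
(Exp terms are combined using exp(i*s)*conj(exp(i*t)) = exp(i*(s-t)), and sums of them are collapsed using the identity that for every m > 1 the m distinct m-th roots of unity sum to 0, e.g. 1 + exp(2*I*pi/3) + exp(-2*I*pi/3) = 0.)
Hence the multiplicities are chi_1: 1. Dimension check: dim(chi_2)*dim(chi_5) = 1*1 = 1 and sum (mult * dim) = 1*1 = 1.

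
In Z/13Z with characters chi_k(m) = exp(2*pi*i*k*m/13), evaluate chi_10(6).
chi_10(6) = zeta_13^60 = exp(-10*I*pi/13)

Explanation: chi_10(6) = zeta_13^(10*6) = zeta_13^60. Since zeta_13^13 = 1, this equals zeta_13^8 = exp(2*pi*i*8/13) = exp(-10*I*pi/13).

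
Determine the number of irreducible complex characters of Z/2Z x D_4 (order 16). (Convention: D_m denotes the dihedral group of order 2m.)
10

Solution. The number of irreducible complex representations of a finite group equals its number of conjugacy classes. For a direct product, #classes(G x H) = #classes(G) * #classes(H). Z/2Z has 2 classes (abelian), D_4 has 5 classes, so 2 * 5 = 10, so Z/2Z x D_4 (order 16) has exactly 10 irreducible complex representations.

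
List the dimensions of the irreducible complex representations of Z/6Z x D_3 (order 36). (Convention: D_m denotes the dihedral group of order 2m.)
Dimensions: 1, 1, 1, 1, 1, 1, 1, 1, 1, 1, 1, 1, 2, 2, 2, 2, 2, 2

Proof sketch: There are 18 irreducibles (= number of conjugacy classes). Their dimensions d_i satisfy sum d_i^2 = |G| = 36: 1 + 1 + 1 + 1 + 1 + 1 + 1 + 1 + 1 + 1 + 1 + 1 + 4 + 4 + 4 + 4 + 4 + 4 = 36. (For the product with Z/6Z: each of the 6 1-dim characters of Z/6Z tensors with each irrep of D_3, giving 6 copies of each D_3-dimension.)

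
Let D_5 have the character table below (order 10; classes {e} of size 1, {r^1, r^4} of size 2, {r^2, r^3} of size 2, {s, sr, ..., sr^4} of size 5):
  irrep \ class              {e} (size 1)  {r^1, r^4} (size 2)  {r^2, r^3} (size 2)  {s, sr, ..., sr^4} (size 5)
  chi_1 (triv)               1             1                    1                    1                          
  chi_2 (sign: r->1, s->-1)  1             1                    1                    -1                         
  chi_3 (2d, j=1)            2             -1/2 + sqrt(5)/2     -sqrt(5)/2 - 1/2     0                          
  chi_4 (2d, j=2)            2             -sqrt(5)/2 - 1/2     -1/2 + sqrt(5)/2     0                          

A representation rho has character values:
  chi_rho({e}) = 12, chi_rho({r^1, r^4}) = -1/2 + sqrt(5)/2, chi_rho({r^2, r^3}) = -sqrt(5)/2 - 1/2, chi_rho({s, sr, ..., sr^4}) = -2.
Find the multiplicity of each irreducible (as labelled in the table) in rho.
Multiplicities: chi_1: 0, chi_2: 2, chi_3: 3, chi_4: 2.

Solution. Use <chi_rho, chi> = (1/|G|) sum_C |C| * chi_rho(C) * conj(chi(C)) with |G| = 10 for each irreducible chi in the table:
  <chi_rho, chi_1> = (1/10)[1*(12)*conj(1) + 2*(-1/2 + sqrt(5)/2)*conj(1) + 2*(-sqrt(5)/2 - 1/2)*conj(1) + 5*(-2)*conj(1)]
      = (1/10)[(12) + (-1 + sqrt(5)) + (-sqrt(5) - 1) + (-10)] = 0/10 = 0
  <chi_rho, chi_2> = (1/10)[1*(12)*conj(1) + 2*(-1/2 + sqrt(5)/2)*conj(1) + 2*(-sqrt(5)/2 - 1/2)*conj(1) + 5*(-2)*conj(-1)]
      = (1/10)[(12) + (-1 + sqrt(5)) + (-sqrt(5) - 1) + (10)] = 20/10 = 2
  <chi_rho, chi_3> = (1/10)[1*(12)*conj(2) + 2*(-1/2 + sqrt(5)/2)*conj(-1/2 + sqrt(5)/2) + 2*(-sqrt(5)/2 - 1/2)*conj(-sqrt(5)/2 - 1/2) + 5*(-2)*conj(0)]
      = (1/10)[(24) + (3 - sqrt(5)) + (sqrt(5) + 3) + (0)] = 30/10 = 3
  <chi_rho, chi_4> = (1/10)[1*(12)*conj(2) + 2*(-1/2 + sqrt(5)/2)*conj(-sqrt(5)/2 - 1/2) + 2*(-sqrt(5)/2 - 1/2)*conj(-1/2 + sqrt(5)/2) + 5*(-2)*conj(0)]
      = (1/10)[(24) + (-2) + (-2) + (0)] = 20/10 = 2
Dimension check: dim(rho) = sum (mult * dim) = 0*1 + 2*1 + 3*2 + 2*2 = 12 = chi_rho(e) = 12.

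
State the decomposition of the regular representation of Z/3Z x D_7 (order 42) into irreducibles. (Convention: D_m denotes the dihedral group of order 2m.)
Each irreducible V_i of dimension d_i appears with multiplicity d_i, i.e. rho_reg = (direct sum over all irreducibles V_i) d_i V_i. The irreducible dimensions for Z/3Z x D_7 are 1, 1, 1, 1, 1, 1, 2, 2, 2, 2, 2, 2, 2, 2, 2: 6 irreducibles of dimension 1, each with multiplicity 1; 9 irreducibles of dimension 2, each with multiplicity 2. Total dimension 6*1*1 + 9*2*2 = 42 = |G|.

Explanation: General theorem: in the regular representation of a finite group G, each irreducible appears with multiplicity equal to its dimension. Check: dim(rho_reg) = sum d_i^2 = 1 + 1 + 1 + 1 + 1 + 1 + 4 + 4 + 4 + 4 + 4 + 4 + 4 + 4 + 4 = 42 = |G|.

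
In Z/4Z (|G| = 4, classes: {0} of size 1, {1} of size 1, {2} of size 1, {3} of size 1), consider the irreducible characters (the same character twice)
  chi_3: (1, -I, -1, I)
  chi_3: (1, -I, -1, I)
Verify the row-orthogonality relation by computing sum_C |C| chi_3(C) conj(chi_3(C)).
Sum = 4 = |G| = 4; so <chi_3, chi_3> = 1 (norm-1 confirms irreducibility).

Solution. Compute term by term over conjugacy classes (|C| * chi_3(C) * conj(chi_3(C))):
  1*(1)*conj(1) + 1*(-I)*conj(-I) + 1*(-1)*conj(-1) + 1*(I)*conj(I)
  = (1) + (1) + (1) + (1)
  = 4.
(Exp terms are combined using exp(i*s)*conj(exp(i*t)) = exp(i*(s-t)), and sums of them are collapsed using the identity that for every m > 1 the m distinct m-th roots of unity sum to 0, e.g. 1 + exp(2*I*pi/3) + exp(-2*I*pi/3) = 0.)
Dividing by |G| = 4 gives 4/4 = 1, matching the row-orthogonality relation <chi_3, chi_3> = [chi_3 = chi_3].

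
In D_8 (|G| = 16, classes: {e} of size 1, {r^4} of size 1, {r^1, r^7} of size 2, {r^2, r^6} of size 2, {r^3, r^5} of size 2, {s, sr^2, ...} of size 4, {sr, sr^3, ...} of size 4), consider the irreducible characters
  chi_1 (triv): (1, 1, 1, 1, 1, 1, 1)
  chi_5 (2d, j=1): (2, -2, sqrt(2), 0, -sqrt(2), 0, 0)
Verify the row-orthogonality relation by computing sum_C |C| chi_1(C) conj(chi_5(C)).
Sum = 0; so <chi_1, chi_5> = 0 (distinct irreducibles are orthogonal).

Why: Compute term by term over conjugacy classes (|C| * chi_1(C) * conj(chi_5(C))):
  1*(1)*conj(2) + 1*(1)*conj(-2) + 2*(1)*conj(sqrt(2)) + 2*(1)*conj(0) + 2*(1)*conj(-sqrt(2)) + 4*(1)*conj(0) + 4*(1)*conj(0)
  = (2) + (-2) + (2*sqrt(2)) + (0) + (-2*sqrt(2)) + (0) + (0)
  = 0.
Dividing by |G| = 16 gives 0/16 = 0, matching the row-orthogonality relation <chi_1, chi_5> = [chi_1 = chi_5].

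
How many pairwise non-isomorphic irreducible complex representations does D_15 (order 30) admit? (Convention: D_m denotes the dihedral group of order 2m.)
9

Derivation: The number of irreducible complex representations of a finite group equals its number of conjugacy classes. D_15 has 9 conjugacy classes ((n+3)/2 for n odd), so D_15 (order 30) has exactly 9 irreducible complex representations.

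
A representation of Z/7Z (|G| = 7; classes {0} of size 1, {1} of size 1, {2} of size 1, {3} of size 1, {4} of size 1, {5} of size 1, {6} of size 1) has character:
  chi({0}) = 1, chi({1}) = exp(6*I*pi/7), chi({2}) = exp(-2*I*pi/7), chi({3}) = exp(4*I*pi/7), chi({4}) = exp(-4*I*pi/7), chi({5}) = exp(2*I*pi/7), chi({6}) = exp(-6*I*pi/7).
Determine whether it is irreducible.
Irreducible: <chi, chi> = 1.

Details: <chi, chi> = (1/|G|) sum_C |C| * |chi(C)|^2 = (1/7)[1*|1|^2 + 1*|exp(6*I*pi/7)|^2 + 1*|exp(-2*I*pi/7)|^2 + 1*|exp(4*I*pi/7)|^2 + 1*|exp(-4*I*pi/7)|^2 + 1*|exp(2*I*pi/7)|^2 + 1*|exp(-6*I*pi/7)|^2]
  = (1/7)[(1) + (1) + (1) + (1) + (1) + (1) + (1)] = 7/7 = 1.
(Exp terms are combined using exp(i*s)*conj(exp(i*t)) = exp(i*(s-t)), and sums of them are collapsed using the identity that for every m > 1 the m distinct m-th roots of unity sum to 0, e.g. 1 + exp(2*I*pi/3) + exp(-2*I*pi/3) = 0.)
A character is irreducible iff <chi, chi> = 1, so this representation is irreducible.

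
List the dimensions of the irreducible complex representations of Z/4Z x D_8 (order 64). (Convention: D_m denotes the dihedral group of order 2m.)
Dimensions: 1, 1, 1, 1, 1, 1, 1, 1, 1, 1, 1, 1, 1, 1, 1, 1, 2, 2, 2, 2, 2, 2, 2, 2, 2, 2, 2, 2

Derivation: There are 28 irreducibles (= number of conjugacy classes). Their dimensions d_i satisfy sum d_i^2 = |G| = 64: 1 + 1 + 1 + 1 + 1 + 1 + 1 + 1 + 1 + 1 + 1 + 1 + 1 + 1 + 1 + 1 + 4 + 4 + 4 + 4 + 4 + 4 + 4 + 4 + 4 + 4 + 4 + 4 = 64. (For the product with Z/4Z: each of the 4 1-dim characters of Z/4Z tensors with each irrep of D_8, giving 4 copies of each D_8-dimension.)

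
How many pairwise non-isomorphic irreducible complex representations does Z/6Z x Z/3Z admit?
18

Details: The number of irreducible complex representations of a finite group equals its number of conjugacy classes. Z/6Z x Z/3Z is abelian of order 18, so every element is its own conjugacy class: 18 classes, so Z/6Z x Z/3Z (order 18) has exactly 18 irreducible complex representations.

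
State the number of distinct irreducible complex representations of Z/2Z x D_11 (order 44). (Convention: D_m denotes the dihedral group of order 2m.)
14

Proof sketch: The number of irreducible complex representations of a finite group equals its number of conjugacy classes. For a direct product, #classes(G x H) = #classes(G) * #classes(H). Z/2Z has 2 classes (abelian), D_11 has 7 classes, so 2 * 7 = 14, so Z/2Z x D_11 (order 44) has exactly 14 irreducible complex representations.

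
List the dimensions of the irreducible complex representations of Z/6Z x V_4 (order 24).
Dimensions: 1, 1, 1, 1, 1, 1, 1, 1, 1, 1, 1, 1, 1, 1, 1, 1, 1, 1, 1, 1, 1, 1, 1, 1

Solution. There are 24 irreducibles (= number of conjugacy classes). Their dimensions d_i satisfy sum d_i^2 = |G| = 24: 1 + 1 + 1 + 1 + 1 + 1 + 1 + 1 + 1 + 1 + 1 + 1 + 1 + 1 + 1 + 1 + 1 + 1 + 1 + 1 + 1 + 1 + 1 + 1 = 24. (For the product with Z/6Z: each of the 6 1-dim characters of Z/6Z tensors with each irrep of V_4, giving 6 copies of each V_4-dimension.)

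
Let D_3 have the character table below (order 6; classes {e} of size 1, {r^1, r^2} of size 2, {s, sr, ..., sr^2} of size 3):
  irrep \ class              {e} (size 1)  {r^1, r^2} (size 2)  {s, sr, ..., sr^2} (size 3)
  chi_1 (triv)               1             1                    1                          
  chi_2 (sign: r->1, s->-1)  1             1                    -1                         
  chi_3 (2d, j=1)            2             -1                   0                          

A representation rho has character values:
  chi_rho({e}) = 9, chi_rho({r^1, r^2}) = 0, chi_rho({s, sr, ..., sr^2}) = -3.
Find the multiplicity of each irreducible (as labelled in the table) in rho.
Multiplicities: chi_1: 0, chi_2: 3, chi_3: 3.

Justification: Use <chi_rho, chi> = (1/|G|) sum_C |C| * chi_rho(C) * conj(chi(C)) with |G| = 6 for each irreducible chi in the table:
  <chi_rho, chi_1> = (1/6)[1*(9)*conj(1) + 2*(0)*conj(1) + 3*(-3)*conj(1)]
      = (1/6)[(9) + (0) + (-9)] = 0/6 = 0
  <chi_rho, chi_2> = (1/6)[1*(9)*conj(1) + 2*(0)*conj(1) + 3*(-3)*conj(-1)]
      = (1/6)[(9) + (0) + (9)] = 18/6 = 3
  <chi_rho, chi_3> = (1/6)[1*(9)*conj(2) + 2*(0)*conj(-1) + 3*(-3)*conj(0)]
      = (1/6)[(18) + (0) + (0)] = 18/6 = 3
Dimension check: dim(rho) = sum (mult * dim) = 0*1 + 3*1 + 3*2 = 9 = chi_rho(e) = 9.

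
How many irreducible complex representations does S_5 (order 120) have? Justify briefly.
7

Proof sketch: The number of irreducible complex representations of a finite group equals its number of conjugacy classes. Conjugacy classes in S_5 correspond to cycle types, i.e. partitions of 5; there are p(5) = 7 of them, so S_5 (order 120) has exactly 7 irreducible complex representations.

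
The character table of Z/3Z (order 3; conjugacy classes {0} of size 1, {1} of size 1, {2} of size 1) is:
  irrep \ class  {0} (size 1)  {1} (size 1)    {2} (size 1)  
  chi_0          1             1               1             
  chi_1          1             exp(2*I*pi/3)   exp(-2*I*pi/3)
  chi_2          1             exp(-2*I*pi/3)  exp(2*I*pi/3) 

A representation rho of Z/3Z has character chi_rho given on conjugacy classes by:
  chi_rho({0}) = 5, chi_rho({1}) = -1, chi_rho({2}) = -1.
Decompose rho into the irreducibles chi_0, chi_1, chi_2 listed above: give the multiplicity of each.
Multiplicities: chi_0: 1, chi_1: 2, chi_2: 2.

Explanation: Use <chi_rho, chi> = (1/|G|) sum_C |C| * chi_rho(C) * conj(chi(C)) with |G| = 3 for each irreducible chi in the table:
  <chi_rho, chi_0> = (1/3)[1*(5)*conj(1) + 1*(-1)*conj(1) + 1*(-1)*conj(1)]
      = (1/3)[(5) + (-1) + (-1)] = 3/3 = 1
  <chi_rho, chi_1> = (1/3)[1*(5)*conj(1) + 1*(-1)*conj(exp(2*I*pi/3)) + 1*(-1)*conj(exp(-2*I*pi/3))]
      = (1/3)[(5) + (2 + exp(-2*I*pi/3) + 2*exp(2*I*pi/3)) + (2 + 2*exp(-2*I*pi/3) + exp(2*I*pi/3))] = 6/3 = 2
  <chi_rho, chi_2> = (1/3)[1*(5)*conj(1) + 1*(-1)*conj(exp(-2*I*pi/3)) + 1*(-1)*conj(exp(2*I*pi/3))]
      = (1/3)[(5) + (2 + 2*exp(-2*I*pi/3) + exp(2*I*pi/3)) + (2 + exp(-2*I*pi/3) + 2*exp(2*I*pi/3))] = 6/3 = 2
(Exp terms are combined using exp(i*s)*conj(exp(i*t)) = exp(i*(s-t)), and sums of them are collapsed using the identity that for every m > 1 the m distinct m-th roots of unity sum to 0, e.g. 1 + exp(2*I*pi/3) + exp(-2*I*pi/3) = 0.)
Dimension check: dim(rho) = sum (mult * dim) = 1*1 + 2*1 + 2*1 = 5 = chi_rho(e) = 5.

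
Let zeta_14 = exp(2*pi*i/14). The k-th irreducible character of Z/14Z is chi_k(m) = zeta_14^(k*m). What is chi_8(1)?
chi_8(1) = zeta_14^8 = exp(-6*I*pi/7)

Explanation: chi_8(1) = zeta_14^(8*1) = zeta_14^8. Since zeta_14^14 = 1, this equals zeta_14^8 = exp(2*pi*i*8/14) = exp(-6*I*pi/7).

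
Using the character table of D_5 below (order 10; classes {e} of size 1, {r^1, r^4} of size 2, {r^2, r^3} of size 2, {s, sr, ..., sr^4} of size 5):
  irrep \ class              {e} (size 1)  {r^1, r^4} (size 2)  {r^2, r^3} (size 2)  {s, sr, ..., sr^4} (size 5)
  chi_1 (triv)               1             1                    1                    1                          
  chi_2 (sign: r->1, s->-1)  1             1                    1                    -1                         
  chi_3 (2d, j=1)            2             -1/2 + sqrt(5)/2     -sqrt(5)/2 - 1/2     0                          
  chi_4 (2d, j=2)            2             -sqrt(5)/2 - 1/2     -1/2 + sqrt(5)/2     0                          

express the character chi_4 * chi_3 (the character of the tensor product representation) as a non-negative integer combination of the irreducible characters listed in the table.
chi_4 tensor chi_3 = chi_3 + chi_4 (all other irreducibles have multiplicity 0).

Solution. The character of a tensor product is the pointwise product (chi_4 * chi_3)(C) = chi_4(C) * chi_3(C):
  {e}: (2)*(2), {r^1, r^4}: (-sqrt(5)/2 - 1/2)*(-1/2 + sqrt(5)/2), {r^2, r^3}: (-1/2 + sqrt(5)/2)*(-sqrt(5)/2 - 1/2), {s, sr, ..., sr^4}: (0)*(0)
so (chi_4 * chi_3) takes values
  {e} -> 4, {r^1, r^4} -> -1, {r^2, r^3} -> -1, {s, sr, ..., sr^4} -> 0.
Now take the inner product of this character with each irreducible chi from the table, <chi_4*chi_3, chi> = (1/10) sum_C |C| (chi_4*chi_3)(C) conj(chi(C)):
  <chi_4*chi_3, chi_1> = (1/10)[1*(4)*conj(1) + 2*(-1)*conj(1) + 2*(-1)*conj(1) + 5*(0)*conj(1)]
      = (1/10)[(4) + (-2) + (-2) + (0)] = 0/10 = 0
  <chi_4*chi_3, chi_2> = (1/10)[1*(4)*conj(1) + 2*(-1)*conj(1) + 2*(-1)*conj(1) + 5*(0)*conj(-1)]
      = (1/10)[(4) + (-2) + (-2) + (0)] = 0/10 = 0
  <chi_4*chi_3, chi_3> = (1/10)[1*(4)*conj(2) + 2*(-1)*conj(-1/2 + sqrt(5)/2) + 2*(-1)*conj(-sqrt(5)/2 - 1/2) + 5*(0)*conj(0)]
      = (1/10)[(8) + (1 - sqrt(5)) + (1 + sqrt(5)) + (0)] = 10/10 = 1
  <chi_4*chi_3, chi_4> = (1/10)[1*(4)*conj(2) + 2*(-1)*conj(-sqrt(5)/2 - 1/2) + 2*(-1)*conj(-1/2 + sqrt(5)/2) + 5*(0)*conj(0)]
      = (1/10)[(8) + (1 + sqrt(5)) + (1 - sqrt(5)) + (0)] = 10/10 = 1
Hence the multiplicities are chi_3: 1, chi_4: 1. Dimension check: dim(chi_4)*dim(chi_3) = 2*2 = 4 and sum (mult * dim) = 1*2 + 1*2 = 4.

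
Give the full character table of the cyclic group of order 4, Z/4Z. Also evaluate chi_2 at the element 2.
Character table of Z/4Z (irreps indexed chi_0,...,chi_3 with chi_k(m) = zeta_4^(k*m), zeta_4 = exp(2*pi*i/4)):
  irrep \ class  {0} (size 1)  {1} (size 1)  {2} (size 1)  {3} (size 1)
  chi_0          1             1             1             1           
  chi_1          1             I             -1            -I          
  chi_2          1             -1            1             -1          
  chi_3          1             -I            -1            I           

Spot check: chi_2(2) = zeta_4^(2*2) = zeta_4^4 = 1.

Argument: Z/4Z is abelian, so all 4 irreducible complex representations are 1-dimensional. They are given by chi_k(m) = zeta_4^(k*m) for k = 0,...,3. Row orthogonality: sum_m chi_k(m) conj(chi_l(m)) = 4 * [k = l].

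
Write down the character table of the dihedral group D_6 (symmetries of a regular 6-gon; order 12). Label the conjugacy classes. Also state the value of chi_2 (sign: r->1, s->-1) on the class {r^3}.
Conjugacy classes: {e} of size 1, {r^3} of size 1, {r^1, r^5} of size 2, {r^2, r^4} of size 2, {s, sr^2, ...} of size 3, {sr, sr^3, ...} of size 3.
Character table:
  irrep \ class              {e} (size 1)  {r^3} (size 1)  {r^1, r^5} (size 2)  {r^2, r^4} (size 2)  {s, sr^2, ...} (size 3)  {sr, sr^3, ...} (size 3)
  chi_1 (triv)               1             1               1                    1                    1                        1                       
  chi_2 (sign: r->1, s->-1)  1             1               1                    1                    -1                       -1                      
  chi_3 (r->-1, s->1)        1             -1              -1                   1                    1                        -1                      
  chi_4 (r->-1, s->-1)       1             -1              -1                   1                    -1                       1                       
  chi_5 (2d, j=1)            2             -2              1                    -1                   0                        0                       
  chi_6 (2d, j=2)            2             2               -1                   -1                   0                        0                       

Spot check: chi_2 (sign: r->1, s->-1) on {r^3} = 1.

Derivation: D_6 has order 2*6 = 12 with 6 conjugacy classes, hence 6 irreducibles. Sum of squared dims 1 + 1 + 1 + 1 + 4 + 4 = 12 = |G|. Linear characters come from the abelianisation; the 2-dimensional irreps have character r^k -> 2*cos(2*pi*j*k/6), reflections -> 0.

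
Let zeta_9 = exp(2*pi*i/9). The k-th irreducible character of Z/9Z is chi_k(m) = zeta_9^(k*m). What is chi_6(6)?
chi_6(6) = zeta_9^36 = 1

Explanation: chi_6(6) = zeta_9^(6*6) = zeta_9^36. Since zeta_9^9 = 1, this equals zeta_9^0 = exp(2*pi*i*0/9) = 1.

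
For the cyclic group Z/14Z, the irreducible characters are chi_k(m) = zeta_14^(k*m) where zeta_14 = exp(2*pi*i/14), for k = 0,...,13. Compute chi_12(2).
chi_12(2) = zeta_14^24 = exp(-4*I*pi/7)

Details: chi_12(2) = zeta_14^(12*2) = zeta_14^24. Since zeta_14^14 = 1, this equals zeta_14^10 = exp(2*pi*i*10/14) = exp(-4*I*pi/7).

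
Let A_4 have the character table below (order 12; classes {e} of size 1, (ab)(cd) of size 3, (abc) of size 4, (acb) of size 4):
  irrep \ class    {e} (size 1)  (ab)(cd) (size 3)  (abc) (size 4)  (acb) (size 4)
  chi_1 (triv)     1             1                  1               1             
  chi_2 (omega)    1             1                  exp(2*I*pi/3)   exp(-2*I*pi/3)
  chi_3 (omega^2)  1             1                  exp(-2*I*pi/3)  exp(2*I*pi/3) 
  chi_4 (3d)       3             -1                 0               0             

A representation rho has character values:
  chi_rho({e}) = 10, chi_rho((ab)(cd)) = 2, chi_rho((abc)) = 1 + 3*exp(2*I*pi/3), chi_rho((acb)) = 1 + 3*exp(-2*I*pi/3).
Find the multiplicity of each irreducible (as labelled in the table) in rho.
Multiplicities: chi_1: 1, chi_2: 3, chi_3: 0, chi_4: 2.

Derivation: Use <chi_rho, chi> = (1/|G|) sum_C |C| * chi_rho(C) * conj(chi(C)) with |G| = 12 for each irreducible chi in the table:
  <chi_rho, chi_1> = (1/12)[1*(10)*conj(1) + 3*(2)*conj(1) + 4*(1 + 3*exp(2*I*pi/3))*conj(1) + 4*(1 + 3*exp(-2*I*pi/3))*conj(1)]
      = (1/12)[(10) + (6) + (4 + 12*exp(2*I*pi/3)) + (4 + 12*exp(-2*I*pi/3))] = 12/12 = 1
  <chi_rho, chi_2> = (1/12)[1*(10)*conj(1) + 3*(2)*conj(1) + 4*(1 + 3*exp(2*I*pi/3))*conj(exp(2*I*pi/3)) + 4*(1 + 3*exp(-2*I*pi/3))*conj(exp(-2*I*pi/3))]
      = (1/12)[(10) + (6) + (12 + 4*exp(-2*I*pi/3)) + (12 + 4*exp(2*I*pi/3))] = 36/12 = 3
  <chi_rho, chi_3> = (1/12)[1*(10)*conj(1) + 3*(2)*conj(1) + 4*(1 + 3*exp(2*I*pi/3))*conj(exp(-2*I*pi/3)) + 4*(1 + 3*exp(-2*I*pi/3))*conj(exp(2*I*pi/3))]
      = (1/12)[(10) + (6) + (12*exp(-2*I*pi/3) + 4*exp(2*I*pi/3)) + (4*exp(-2*I*pi/3) + 12*exp(2*I*pi/3))] = 0/12 = 0
  <chi_rho, chi_4> = (1/12)[1*(10)*conj(3) + 3*(2)*conj(-1) + 4*(1 + 3*exp(2*I*pi/3))*conj(0) + 4*(1 + 3*exp(-2*I*pi/3))*conj(0)]
      = (1/12)[(30) + (-6) + (0) + (0)] = 24/12 = 2
(Exp terms are combined using exp(i*s)*conj(exp(i*t)) = exp(i*(s-t)), and sums of them are collapsed using the identity that for every m > 1 the m distinct m-th roots of unity sum to 0, e.g. 1 + exp(2*I*pi/3) + exp(-2*I*pi/3) = 0.)
Dimension check: dim(rho) = sum (mult * dim) = 1*1 + 3*1 + 0*1 + 2*3 = 10 = chi_rho(e) = 10.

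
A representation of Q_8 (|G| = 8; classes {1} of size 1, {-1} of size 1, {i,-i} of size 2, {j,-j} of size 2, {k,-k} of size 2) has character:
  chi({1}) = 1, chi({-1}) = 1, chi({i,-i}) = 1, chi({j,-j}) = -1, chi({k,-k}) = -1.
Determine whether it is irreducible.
Irreducible: <chi, chi> = 1.

Why: <chi, chi> = (1/|G|) sum_C |C| * |chi(C)|^2 = (1/8)[1*|1|^2 + 1*|1|^2 + 2*|1|^2 + 2*|-1|^2 + 2*|-1|^2]
  = (1/8)[(1) + (1) + (2) + (2) + (2)] = 8/8 = 1.
A character is irreducible iff <chi, chi> = 1, so this representation is irreducible.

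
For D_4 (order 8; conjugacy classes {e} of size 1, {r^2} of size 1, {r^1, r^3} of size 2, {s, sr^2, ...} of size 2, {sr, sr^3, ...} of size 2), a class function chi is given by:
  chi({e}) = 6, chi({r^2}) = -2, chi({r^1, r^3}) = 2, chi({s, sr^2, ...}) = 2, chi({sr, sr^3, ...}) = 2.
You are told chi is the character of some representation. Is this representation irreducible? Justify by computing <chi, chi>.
Not irreducible (reducible): <chi, chi> = 8 > 1.

<chi, chi> = (1/|G|) sum_C |C| * |chi(C)|^2 = (1/8)[1*|6|^2 + 1*|-2|^2 + 2*|2|^2 + 2*|2|^2 + 2*|2|^2]
  = (1/8)[(36) + (4) + (8) + (8) + (8)] = 64/8 = 8.
A character is irreducible iff <chi, chi> = 1, so this representation is reducible.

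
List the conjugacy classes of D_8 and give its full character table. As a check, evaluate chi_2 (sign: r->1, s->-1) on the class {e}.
Conjugacy classes: {e} of size 1, {r^4} of size 1, {r^1, r^7} of size 2, {r^2, r^6} of size 2, {r^3, r^5} of size 2, {s, sr^2, ...} of size 4, {sr, sr^3, ...} of size 4.
Character table:
  irrep \ class              {e} (size 1)  {r^4} (size 1)  {r^1, r^7} (size 2)  {r^2, r^6} (size 2)  {r^3, r^5} (size 2)  {s, sr^2, ...} (size 4)  {sr, sr^3, ...} (size 4)
  chi_1 (triv)               1             1               1                    1                    1                    1                        1                       
  chi_2 (sign: r->1, s->-1)  1             1               1                    1                    1                    -1                       -1                      
  chi_3 (r->-1, s->1)        1             1               -1                   1                    -1                   1                        -1                      
  chi_4 (r->-1, s->-1)       1             1               -1                   1                    -1                   -1                       1                       
  chi_5 (2d, j=1)            2             -2              sqrt(2)              0                    -sqrt(2)             0                        0                       
  chi_6 (2d, j=2)            2             2               0                    -2                   0                    0                        0                       
  chi_7 (2d, j=3)            2             -2              -sqrt(2)             0                    sqrt(2)              0                        0                       

Spot check: chi_2 (sign: r->1, s->-1) on {e} = 1.

Reasoning: D_8 has order 2*8 = 16 with 7 conjugacy classes, hence 7 irreducibles. Sum of squared dims 1 + 1 + 1 + 1 + 4 + 4 + 4 = 16 = |G|. Linear characters come from the abelianisation; the 2-dimensional irreps have character r^k -> 2*cos(2*pi*j*k/8), reflections -> 0.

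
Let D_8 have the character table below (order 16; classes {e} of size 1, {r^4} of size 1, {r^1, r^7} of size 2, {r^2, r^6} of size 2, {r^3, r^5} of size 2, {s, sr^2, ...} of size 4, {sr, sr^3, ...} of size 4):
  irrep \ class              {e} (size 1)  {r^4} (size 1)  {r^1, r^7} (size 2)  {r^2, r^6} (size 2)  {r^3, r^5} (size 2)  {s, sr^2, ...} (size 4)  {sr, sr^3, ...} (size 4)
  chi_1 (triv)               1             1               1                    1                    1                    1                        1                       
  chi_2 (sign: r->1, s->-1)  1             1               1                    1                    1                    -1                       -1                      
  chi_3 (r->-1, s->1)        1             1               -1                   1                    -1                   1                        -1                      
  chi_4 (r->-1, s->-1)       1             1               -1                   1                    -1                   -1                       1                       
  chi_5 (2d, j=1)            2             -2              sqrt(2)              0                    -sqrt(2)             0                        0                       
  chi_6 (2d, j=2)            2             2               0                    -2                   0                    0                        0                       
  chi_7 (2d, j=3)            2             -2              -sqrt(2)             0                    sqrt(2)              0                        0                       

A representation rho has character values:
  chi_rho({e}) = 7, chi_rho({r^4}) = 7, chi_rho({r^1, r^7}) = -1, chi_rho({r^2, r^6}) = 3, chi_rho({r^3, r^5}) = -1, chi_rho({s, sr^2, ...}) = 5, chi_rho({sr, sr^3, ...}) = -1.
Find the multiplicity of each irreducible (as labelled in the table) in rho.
Multiplicities: chi_1: 2, chi_2: 0, chi_3: 3, chi_4: 0, chi_5: 0, chi_6: 1, chi_7: 0.

Use <chi_rho, chi> = (1/|G|) sum_C |C| * chi_rho(C) * conj(chi(C)) with |G| = 16 for each irreducible chi in the table:
  <chi_rho, chi_1> = (1/16)[1*(7)*conj(1) + 1*(7)*conj(1) + 2*(-1)*conj(1) + 2*(3)*conj(1) + 2*(-1)*conj(1) + 4*(5)*conj(1) + 4*(-1)*conj(1)]
      = (1/16)[(7) + (7) + (-2) + (6) + (-2) + (20) + (-4)] = 32/16 = 2
  <chi_rho, chi_2> = (1/16)[1*(7)*conj(1) + 1*(7)*conj(1) + 2*(-1)*conj(1) + 2*(3)*conj(1) + 2*(-1)*conj(1) + 4*(5)*conj(-1) + 4*(-1)*conj(-1)]
      = (1/16)[(7) + (7) + (-2) + (6) + (-2) + (-20) + (4)] = 0/16 = 0
  <chi_rho, chi_3> = (1/16)[1*(7)*conj(1) + 1*(7)*conj(1) + 2*(-1)*conj(-1) + 2*(3)*conj(1) + 2*(-1)*conj(-1) + 4*(5)*conj(1) + 4*(-1)*conj(-1)]
      = (1/16)[(7) + (7) + (2) + (6) + (2) + (20) + (4)] = 48/16 = 3
  <chi_rho, chi_4> = (1/16)[1*(7)*conj(1) + 1*(7)*conj(1) + 2*(-1)*conj(-1) + 2*(3)*conj(1) + 2*(-1)*conj(-1) + 4*(5)*conj(-1) + 4*(-1)*conj(1)]
      = (1/16)[(7) + (7) + (2) + (6) + (2) + (-20) + (-4)] = 0/16 = 0
  <chi_rho, chi_5> = (1/16)[1*(7)*conj(2) + 1*(7)*conj(-2) + 2*(-1)*conj(sqrt(2)) + 2*(3)*conj(0) + 2*(-1)*conj(-sqrt(2)) + 4*(5)*conj(0) + 4*(-1)*conj(0)]
      = (1/16)[(14) + (-14) + (-2*sqrt(2)) + (0) + (2*sqrt(2)) + (0) + (0)] = 0/16 = 0
  <chi_rho, chi_6> = (1/16)[1*(7)*conj(2) + 1*(7)*conj(2) + 2*(-1)*conj(0) + 2*(3)*conj(-2) + 2*(-1)*conj(0) + 4*(5)*conj(0) + 4*(-1)*conj(0)]
      = (1/16)[(14) + (14) + (0) + (-12) + (0) + (0) + (0)] = 16/16 = 1
  <chi_rho, chi_7> = (1/16)[1*(7)*conj(2) + 1*(7)*conj(-2) + 2*(-1)*conj(-sqrt(2)) + 2*(3)*conj(0) + 2*(-1)*conj(sqrt(2)) + 4*(5)*conj(0) + 4*(-1)*conj(0)]
      = (1/16)[(14) + (-14) + (2*sqrt(2)) + (0) + (-2*sqrt(2)) + (0) + (0)] = 0/16 = 0
Dimension check: dim(rho) = sum (mult * dim) = 2*1 + 0*1 + 3*1 + 0*1 + 0*2 + 1*2 + 0*2 = 7 = chi_rho(e) = 7.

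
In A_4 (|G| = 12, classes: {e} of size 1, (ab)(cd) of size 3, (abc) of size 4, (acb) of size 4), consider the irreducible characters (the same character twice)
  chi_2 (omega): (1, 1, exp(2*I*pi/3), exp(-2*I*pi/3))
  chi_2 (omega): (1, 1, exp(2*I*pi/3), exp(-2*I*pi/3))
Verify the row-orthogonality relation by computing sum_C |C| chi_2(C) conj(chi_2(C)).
Sum = 12 = |G| = 12; so <chi_2, chi_2> = 1 (norm-1 confirms irreducibility).

Justification: Compute term by term over conjugacy classes (|C| * chi_2(C) * conj(chi_2(C))):
  1*(1)*conj(1) + 3*(1)*conj(1) + 4*(exp(2*I*pi/3))*conj(exp(2*I*pi/3)) + 4*(exp(-2*I*pi/3))*conj(exp(-2*I*pi/3))
  = (1) + (3) + (4) + (4)
  = 12.
(Exp terms are combined using exp(i*s)*conj(exp(i*t)) = exp(i*(s-t)), and sums of them are collapsed using the identity that for every m > 1 the m distinct m-th roots of unity sum to 0, e.g. 1 + exp(2*I*pi/3) + exp(-2*I*pi/3) = 0.)
Dividing by |G| = 12 gives 12/12 = 1, matching the row-orthogonality relation <chi_2, chi_2> = [chi_2 = chi_2].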